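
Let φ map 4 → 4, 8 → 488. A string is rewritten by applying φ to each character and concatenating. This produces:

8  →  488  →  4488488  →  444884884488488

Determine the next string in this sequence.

φ(444884884488488) expands symbol-by-symbol to 4 4 4 488 488 4 488 488 4 4 488 488 4 488 488; joining the 15 pieces gives the next term.

4444884884488488444884884488488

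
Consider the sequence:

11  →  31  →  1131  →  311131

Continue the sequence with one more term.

1131311131

Each term (from the third on) is the two preceding terms concatenated in order: term 3 = 11·31 = 1131.
Continuing: 1131 · 311131 gives term 5.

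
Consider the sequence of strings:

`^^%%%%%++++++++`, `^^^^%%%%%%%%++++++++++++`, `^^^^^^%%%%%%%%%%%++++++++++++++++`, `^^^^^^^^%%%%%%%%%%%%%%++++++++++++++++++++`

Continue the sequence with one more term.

The n-th term is 2n-2 ^'s then 3n-1 %'s then 4n +'s, where the shown terms are n = 2, 3, 4, 5.
At n = 6 the blocks have lengths 10, 17, 24.

^^^^^^^^^^%%%%%%%%%%%%%%%%%++++++++++++++++++++++++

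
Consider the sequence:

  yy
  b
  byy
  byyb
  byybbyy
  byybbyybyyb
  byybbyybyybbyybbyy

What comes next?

This is a Fibonacci-style word recurrence s(k) = s(k−1)·s(k−2): e.g. b·yy = byy.
So term 8 is byybbyybyybbyybbyy·byybbyybyyb.

byybbyybyybbyybbyybyybbyybyyb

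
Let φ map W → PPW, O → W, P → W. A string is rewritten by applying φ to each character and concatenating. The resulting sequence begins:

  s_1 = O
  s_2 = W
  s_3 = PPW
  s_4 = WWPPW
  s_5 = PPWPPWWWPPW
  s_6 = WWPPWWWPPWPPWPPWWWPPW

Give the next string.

PPWPPWWWPPWPPWPPWWWPPWWWPPWWWPPWPPWPPWWWPPW

φ(WWPPWWWPPWPPWPPWWWPPW) expands symbol-by-symbol to PPW PPW W W PPW PPW PPW W W PPW W W PPW W W PPW PPW PPW W W PPW; joining the 21 pieces gives the next term.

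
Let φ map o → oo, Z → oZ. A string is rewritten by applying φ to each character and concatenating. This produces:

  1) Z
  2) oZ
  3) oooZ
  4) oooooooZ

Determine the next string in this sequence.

Apply φ to oooooooZ symbol by symbol: o→oo, o→oo, o→oo, o→oo, o→oo, o→oo, o→oo, Z→oZ; joined: oo oo oo oo oo oo oo oZ.

oooooooooooooooZ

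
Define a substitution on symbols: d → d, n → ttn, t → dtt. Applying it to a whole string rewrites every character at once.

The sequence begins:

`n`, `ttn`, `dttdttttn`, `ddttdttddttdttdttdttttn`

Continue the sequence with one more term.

dddttdttddttdttdddttdttddttdttddttdttddttdttdttdttttn

Applying the rule to each of the 23 symbols of ddttdttddttdttdttdttttn gives the pieces d d dtt dtt d dtt dtt d d dtt dtt d dtt dtt d dtt dtt d dtt dtt dtt dtt ttn, which concatenate to the answer.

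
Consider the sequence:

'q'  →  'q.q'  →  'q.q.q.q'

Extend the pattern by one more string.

q.q.q.q.q.q.q.q

Every step duplicates the string with '.' between the halves.
One more doubling of q.q.q.q gives the answer.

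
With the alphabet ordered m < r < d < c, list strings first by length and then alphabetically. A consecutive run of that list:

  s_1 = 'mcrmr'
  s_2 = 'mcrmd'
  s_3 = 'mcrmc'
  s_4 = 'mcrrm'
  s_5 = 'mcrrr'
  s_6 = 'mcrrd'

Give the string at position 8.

Continuing the enumeration 2 steps past mcrrd: mcrrd → mcrrc → (answer).

mcrdm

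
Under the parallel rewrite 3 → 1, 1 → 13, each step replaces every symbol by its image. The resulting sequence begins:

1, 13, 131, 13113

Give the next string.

Expanding 13113: 1→13, 3→1, 1→13, 1→13, 3→1. Concatenated: 13 1 13 13 1.

13113131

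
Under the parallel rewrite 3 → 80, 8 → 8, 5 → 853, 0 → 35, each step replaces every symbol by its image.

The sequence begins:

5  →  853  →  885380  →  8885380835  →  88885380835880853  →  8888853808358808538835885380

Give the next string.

8888885380835880853883588538088808538885380835

φ(8888853808358808538835885380) expands symbol-by-symbol to 8 8 8 8 8 853 80 8 35 8 80 853 8 8 35 8 853 80 8 8 80 853 8 8 853 80 8 35; joining the 28 pieces gives the next term.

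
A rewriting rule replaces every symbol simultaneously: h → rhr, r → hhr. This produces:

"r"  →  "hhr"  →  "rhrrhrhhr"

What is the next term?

hhrrhrhhrhhrrhrhhrrhrrhrhhr

Apply φ to rhrrhrhhr symbol by symbol: r→hhr, h→rhr, r→hhr, r→hhr, h→rhr, r→hhr, h→rhr, h→rhr, r→hhr; joined: hhr rhr hhr hhr rhr hhr rhr rhr hhr.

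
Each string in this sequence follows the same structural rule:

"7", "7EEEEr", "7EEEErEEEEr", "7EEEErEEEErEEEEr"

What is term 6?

7EEEErEEEErEEEErEEEErEEEEr

The strings grow by a fixed suffix EEEEr each time.
From 7EEEErEEEErEEEEr, 2 further steps: 7EEEErEEEErEEEEr → 7EEEErEEEErEEEErEEEEr → (answer).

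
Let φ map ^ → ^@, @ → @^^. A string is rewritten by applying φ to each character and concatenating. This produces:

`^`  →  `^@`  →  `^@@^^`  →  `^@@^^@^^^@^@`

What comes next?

^@@^^@^^^@^@@^^^@^@^@@^^^@@^^

Expanding ^@@^^@^^^@^@: ^→^@, @→@^^, @→@^^, ^→^@, ^→^@, @→@^^, ^→^@, ^→^@, ^→^@, @→@^^, ^→^@, @→@^^. Concatenated: ^@ @^^ @^^ ^@ ^@ @^^ ^@ ^@ ^@ @^^ ^@ @^^.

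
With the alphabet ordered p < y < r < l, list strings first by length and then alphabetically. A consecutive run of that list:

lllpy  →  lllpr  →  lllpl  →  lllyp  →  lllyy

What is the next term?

lllyr

Treat lllyy as a base-4 numeral over the given alphabet and add one, carrying through any trailing l's.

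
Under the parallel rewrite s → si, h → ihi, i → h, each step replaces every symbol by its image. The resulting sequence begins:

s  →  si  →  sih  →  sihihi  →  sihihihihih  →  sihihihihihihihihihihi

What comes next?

φ(sihihihihihihihihihihi) expands symbol-by-symbol to si h ihi h ihi h ihi h ihi h ihi h ihi h ihi h ihi h ihi h ihi h; joining the 22 pieces gives the next term.

sihihihihihihihihihihihihihihihihihihihihih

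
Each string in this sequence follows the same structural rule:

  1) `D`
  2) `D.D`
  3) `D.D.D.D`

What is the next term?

D.D.D.D.D.D.D.D

s(k+1) = s(k)·.·s(k) — each term doubles the last with '.' between the halves.
One more doubling of D.D.D.D gives the answer.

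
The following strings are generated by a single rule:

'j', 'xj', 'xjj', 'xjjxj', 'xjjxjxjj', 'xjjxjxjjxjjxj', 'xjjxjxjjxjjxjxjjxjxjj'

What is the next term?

xjjxjxjjxjjxjxjjxjxjjxjjxjxjjxjjxj

This is a Fibonacci-style word recurrence s(k) = s(k−1)·s(k−2): e.g. xj·j = xjj.
So term 8 is xjjxjxjjxjjxjxjjxjxjj·xjjxjxjjxjjxj.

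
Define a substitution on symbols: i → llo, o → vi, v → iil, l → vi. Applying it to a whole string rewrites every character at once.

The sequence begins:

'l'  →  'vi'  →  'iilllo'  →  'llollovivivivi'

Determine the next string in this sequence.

viviviviviviiillloiillloiillloiilllo

Applying the rule to each of the 14 symbols of llollovivivivi gives the pieces vi vi vi vi vi vi iil llo iil llo iil llo iil llo, which concatenate to the answer.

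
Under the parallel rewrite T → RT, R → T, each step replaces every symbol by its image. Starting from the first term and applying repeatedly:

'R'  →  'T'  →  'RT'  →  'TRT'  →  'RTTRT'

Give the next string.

TRTRTTRT

Apply φ to RTTRT symbol by symbol: R→T, T→RT, T→RT, R→T, T→RT; joined: T RT RT T RT.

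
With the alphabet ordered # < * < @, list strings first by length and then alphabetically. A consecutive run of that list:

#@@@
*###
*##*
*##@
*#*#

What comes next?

Find the rightmost character of *#*# below @, bump it to the next letter, and reset everything to its right to #.

*#**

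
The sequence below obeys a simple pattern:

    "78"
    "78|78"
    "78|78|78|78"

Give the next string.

Each string is two copies of the previous one joined by '|'.
Doubling 78|78|78|78 with '|' between the halves:

78|78|78|78|78|78|78|78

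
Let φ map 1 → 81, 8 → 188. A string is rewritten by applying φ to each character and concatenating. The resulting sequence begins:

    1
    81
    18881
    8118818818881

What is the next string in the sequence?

Rewriting the 13 symbols of 8118818818881 one by one yields 188 81 81 188 188 81 188 188 81 188 188 188 81; concatenated:

1888181188188811881888118818818881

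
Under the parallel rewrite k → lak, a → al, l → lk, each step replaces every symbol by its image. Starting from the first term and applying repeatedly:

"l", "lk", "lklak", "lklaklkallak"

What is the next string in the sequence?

Apply φ to lklaklkallak symbol by symbol: l→lk, k→lak, l→lk, a→al, k→lak, l→lk, k→lak, a→al, l→lk, l→lk, a→al, k→lak; joined: lk lak lk al lak lk lak al lk lk al lak.

lklaklkallaklklakallklkallak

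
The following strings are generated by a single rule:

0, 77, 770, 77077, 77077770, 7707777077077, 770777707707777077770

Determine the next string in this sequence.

7707777077077770777707707777077077

This is a Fibonacci-style word recurrence s(k) = s(k−1)·s(k−2): e.g. 77·0 = 770.
The next term joins 770777707707777077770 and 7707777077077.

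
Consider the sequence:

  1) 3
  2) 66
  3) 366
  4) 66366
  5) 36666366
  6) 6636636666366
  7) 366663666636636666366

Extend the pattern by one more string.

6636636666366366663666636636666366

This is a Fibonacci-style word recurrence s(k) = s(k−2)·s(k−1): e.g. 3·66 = 366.
The next term joins 6636636666366 and 366663666636636666366.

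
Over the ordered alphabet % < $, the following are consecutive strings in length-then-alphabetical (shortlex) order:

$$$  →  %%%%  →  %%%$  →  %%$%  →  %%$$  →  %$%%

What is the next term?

%$%$

Treat %$%% as a base-2 numeral over the given alphabet and add one, carrying through any trailing $'s.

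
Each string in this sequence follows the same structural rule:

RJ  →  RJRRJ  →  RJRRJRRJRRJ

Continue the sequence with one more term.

s(k+1) = s(k)·R·s(k) — each term doubles the last with 'R' between the halves.
Doubling RJRRJRRJRRJ with 'R' between the halves:

RJRRJRRJRRJRRJRRJRRJRRJ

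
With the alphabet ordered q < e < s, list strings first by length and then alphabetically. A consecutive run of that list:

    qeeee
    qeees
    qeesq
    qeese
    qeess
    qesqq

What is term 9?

qeseq

Continuing the enumeration 3 steps past qesqq: qesqq → qesqe → qesqs → (answer).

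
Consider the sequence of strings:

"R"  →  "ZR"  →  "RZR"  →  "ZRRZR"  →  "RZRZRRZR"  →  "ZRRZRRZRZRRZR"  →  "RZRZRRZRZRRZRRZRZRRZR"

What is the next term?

ZRRZRRZRZRRZRRZRZRRZRZRRZRRZRZRRZR

Each term (from the third on) is the two preceding terms concatenated in order: term 3 = R·ZR = RZR.
So term 8 is ZRRZRRZRZRRZR·RZRZRRZRZRRZRRZRZRRZR.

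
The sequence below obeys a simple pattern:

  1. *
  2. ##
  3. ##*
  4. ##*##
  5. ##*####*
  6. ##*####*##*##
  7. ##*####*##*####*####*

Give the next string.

From term 3 onward, concatenate the last term with the second-to-last: ##·* = ##*, ##*·## = ##*##, …
The next term joins ##*####*##*####*####* and ##*####*##*##.

##*####*##*####*####*##*####*##*##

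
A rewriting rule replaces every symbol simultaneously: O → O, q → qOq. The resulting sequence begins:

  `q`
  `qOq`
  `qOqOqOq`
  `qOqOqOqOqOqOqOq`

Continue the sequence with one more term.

Applying the rule to each of the 15 symbols of qOqOqOqOqOqOqOq gives the pieces qOq O qOq O qOq O qOq O qOq O qOq O qOq O qOq, which concatenate to the answer.

qOqOqOqOqOqOqOqOqOqOqOqOqOqOqOq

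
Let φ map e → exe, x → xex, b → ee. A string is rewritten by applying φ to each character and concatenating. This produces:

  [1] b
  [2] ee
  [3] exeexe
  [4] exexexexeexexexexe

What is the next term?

Rewriting the 18 symbols of exexexexeexexexexe one by one yields exe xex exe xex exe xex exe xex exe exe xex exe xex exe xex exe xex exe; concatenated:

exexexexexexexexexexexexexeexexexexexexexexexexexexexe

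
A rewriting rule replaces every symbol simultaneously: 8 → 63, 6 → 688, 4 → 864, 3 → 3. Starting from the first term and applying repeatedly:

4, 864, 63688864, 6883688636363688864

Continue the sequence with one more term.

φ(6883688636363688864) expands symbol-by-symbol to 688 63 63 3 688 63 63 688 3 688 3 688 3 688 63 63 63 688 864; joining the 19 pieces gives the next term.

688636336886363688368836883688636363688864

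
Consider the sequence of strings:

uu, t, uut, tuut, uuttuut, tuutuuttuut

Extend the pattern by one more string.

uuttuuttuutuuttuut

This is a Fibonacci-style word recurrence s(k) = s(k−2)·s(k−1): e.g. uu·t = uut.
Continuing: uuttuut · tuutuuttuut gives term 7.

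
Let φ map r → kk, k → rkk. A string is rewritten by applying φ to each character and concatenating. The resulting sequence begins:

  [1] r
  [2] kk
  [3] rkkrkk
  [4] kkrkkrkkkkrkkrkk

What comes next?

rkkrkkkkrkkrkkkkrkkrkkrkkrkkkkrkkrkkkkrkkrkk

Applying the rule to each of the 16 symbols of kkrkkrkkkkrkkrkk gives the pieces rkk rkk kk rkk rkk kk rkk rkk rkk rkk kk rkk rkk kk rkk rkk, which concatenate to the answer.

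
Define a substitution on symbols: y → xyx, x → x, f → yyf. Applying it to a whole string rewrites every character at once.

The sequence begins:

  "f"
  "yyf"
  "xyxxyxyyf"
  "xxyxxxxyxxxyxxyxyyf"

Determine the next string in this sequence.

Rewriting the 19 symbols of xxyxxxxyxxxyxxyxyyf one by one yields x x xyx x x x x xyx x x x xyx x x xyx x xyx xyx yyf; concatenated:

xxxyxxxxxxyxxxxxyxxxxyxxxyxxyxyyf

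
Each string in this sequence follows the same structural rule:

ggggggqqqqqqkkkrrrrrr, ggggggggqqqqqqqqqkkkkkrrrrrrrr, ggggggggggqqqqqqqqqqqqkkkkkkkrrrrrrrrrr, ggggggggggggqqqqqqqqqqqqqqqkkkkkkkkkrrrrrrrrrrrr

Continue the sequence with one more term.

Each string has the form g^{2n+2} q^{3n} k^{2n-1} r^{2n+2}, where the shown terms are n = 2, 3, 4, 5.
At n = 6 the blocks have lengths 14, 18, 11, 14.

ggggggggggggggqqqqqqqqqqqqqqqqqqkkkkkkkkkkkrrrrrrrrrrrrrr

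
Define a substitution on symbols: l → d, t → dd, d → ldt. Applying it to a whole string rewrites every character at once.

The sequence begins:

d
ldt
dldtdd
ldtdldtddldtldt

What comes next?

dldtddldtdldtddldtldtdldtdddldtdd

φ(ldtdldtddldtldt) expands symbol-by-symbol to d ldt dd ldt d ldt dd ldt ldt d ldt dd d ldt dd; joining the 15 pieces gives the next term.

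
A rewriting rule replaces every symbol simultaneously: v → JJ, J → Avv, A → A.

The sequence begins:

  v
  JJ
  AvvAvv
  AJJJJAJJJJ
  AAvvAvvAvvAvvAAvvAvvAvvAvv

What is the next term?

φ(AAvvAvvAvvAvvAAvvAvvAvvAvv) expands symbol-by-symbol to A A JJ JJ A JJ JJ A JJ JJ A JJ JJ A A JJ JJ A JJ JJ A JJ JJ A JJ JJ; joining the 26 pieces gives the next term.

AAJJJJAJJJJAJJJJAJJJJAAJJJJAJJJJAJJJJAJJJJ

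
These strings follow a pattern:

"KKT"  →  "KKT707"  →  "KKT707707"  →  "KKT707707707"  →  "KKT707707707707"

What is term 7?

Every step adds 707 to the end: s(k+1) = s(k)·707.
From KKT707707707707, 2 further steps: KKT707707707707 → KKT707707707707707 → (answer).

KKT707707707707707707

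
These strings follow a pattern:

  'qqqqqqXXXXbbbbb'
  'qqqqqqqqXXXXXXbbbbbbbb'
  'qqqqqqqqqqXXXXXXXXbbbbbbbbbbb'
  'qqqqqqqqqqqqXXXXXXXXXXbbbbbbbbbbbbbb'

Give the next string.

qqqqqqqqqqqqqqXXXXXXXXXXXXbbbbbbbbbbbbbbbbb

The n-th term is 2n+2 q's then 2n X's then 3n-1 b's, where the shown terms are n = 2, 3, 4, 5.
Setting n = 6 gives 14, 12, 17 characters in each block.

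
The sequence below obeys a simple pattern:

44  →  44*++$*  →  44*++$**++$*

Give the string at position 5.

Every step adds *++$* to the end: s(k+1) = s(k)·*++$*.
From 44*++$**++$*, 2 further steps: 44*++$**++$* → 44*++$**++$**++$* → (answer).

44*++$**++$**++$**++$*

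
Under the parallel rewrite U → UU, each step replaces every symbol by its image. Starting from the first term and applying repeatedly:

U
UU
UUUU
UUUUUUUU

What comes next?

Expanding UUUUUUUU: U→UU, U→UU, U→UU, U→UU, U→UU, U→UU, U→UU, U→UU. Concatenated: UU UU UU UU UU UU UU UU.

UUUUUUUUUUUUUUUU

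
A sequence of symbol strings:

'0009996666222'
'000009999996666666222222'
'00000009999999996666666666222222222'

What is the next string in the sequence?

Term n consists of 2n+1 0's, followed by 3n 9's, followed by 3n+1 6's, followed by 3n 2's (n = 1, 2, …).
At n = 4 the blocks have lengths 9, 12, 13, 12.

0000000009999999999996666666666666222222222222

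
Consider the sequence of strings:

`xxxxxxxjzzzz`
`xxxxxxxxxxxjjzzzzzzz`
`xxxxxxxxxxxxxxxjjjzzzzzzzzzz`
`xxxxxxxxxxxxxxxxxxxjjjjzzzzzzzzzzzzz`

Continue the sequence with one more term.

xxxxxxxxxxxxxxxxxxxxxxxjjjjjzzzzzzzzzzzzzzzz

The n-th term is 4n-1 x's then n-1 j's then 3n-2 z's, where the shown terms are n = 2, 3, 4, 5.
Setting n = 6 gives 23, 5, 16 characters in each block.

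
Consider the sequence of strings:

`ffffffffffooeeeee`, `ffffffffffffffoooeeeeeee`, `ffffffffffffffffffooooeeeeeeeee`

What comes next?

Reading off run lengths: f runs 10, 14, 18; o runs 2, 3, 4; e runs 5, 7, 9 — each is linear in n, where the shown terms are n = 2, 3, 4.
At n = 5 the blocks have lengths 22, 5, 11.

ffffffffffffffffffffffoooooeeeeeeeeeee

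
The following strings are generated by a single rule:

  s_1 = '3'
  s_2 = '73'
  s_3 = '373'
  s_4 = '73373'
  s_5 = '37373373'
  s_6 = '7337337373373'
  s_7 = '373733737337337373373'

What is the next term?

Each term (from the third on) is the two preceding terms concatenated in order: term 3 = 3·73 = 373.
Continuing: 7337337373373 · 373733737337337373373 gives term 8.

7337337373373373733737337337373373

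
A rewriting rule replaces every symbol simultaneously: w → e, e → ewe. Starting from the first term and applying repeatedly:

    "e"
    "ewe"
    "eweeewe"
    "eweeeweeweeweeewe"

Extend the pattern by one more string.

Rewriting the 17 symbols of eweeeweeweeweeewe one by one yields ewe e ewe ewe ewe e ewe ewe e ewe ewe e ewe ewe ewe e ewe; concatenated:

eweeeweeweeweeeweeweeeweeweeeweeweeweeewe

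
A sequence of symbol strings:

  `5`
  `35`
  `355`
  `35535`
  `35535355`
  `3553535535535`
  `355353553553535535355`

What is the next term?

From term 3 onward, concatenate the last term with the second-to-last: 35·5 = 355, 355·35 = 35535, …
Continuing: 355353553553535535355 · 3553535535535 gives term 8.

3553535535535355353553553535535535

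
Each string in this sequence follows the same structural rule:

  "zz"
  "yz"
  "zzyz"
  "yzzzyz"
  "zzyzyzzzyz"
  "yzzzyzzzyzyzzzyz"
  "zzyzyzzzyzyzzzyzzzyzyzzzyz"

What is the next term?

Each term (from the third on) is the two preceding terms concatenated in order: term 3 = zz·yz = zzyz.
The next term joins yzzzyzzzyzyzzzyz and zzyzyzzzyzyzzzyzzzyzyzzzyz.

yzzzyzzzyzyzzzyzzzyzyzzzyzyzzzyzzzyzyzzzyz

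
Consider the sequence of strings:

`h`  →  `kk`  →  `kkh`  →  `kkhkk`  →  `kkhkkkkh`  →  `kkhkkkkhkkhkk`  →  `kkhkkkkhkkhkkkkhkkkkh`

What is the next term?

kkhkkkkhkkhkkkkhkkkkhkkhkkkkhkkhkk

Each term (from the third on) is the previous term followed by the one before it: term 3 = kk·h = kkh.
The next term joins kkhkkkkhkkhkkkkhkkkkh and kkhkkkkhkkhkk.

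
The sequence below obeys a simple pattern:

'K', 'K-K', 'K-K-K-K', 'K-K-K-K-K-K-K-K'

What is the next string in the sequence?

Every step duplicates the string with '-' between the halves.
Doubling K-K-K-K-K-K-K-K with '-' between the halves:

K-K-K-K-K-K-K-K-K-K-K-K-K-K-K-K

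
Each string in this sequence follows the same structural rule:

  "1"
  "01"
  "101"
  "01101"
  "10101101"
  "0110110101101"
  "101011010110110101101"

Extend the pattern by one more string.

0110110101101101011010110110101101

Each term (from the third on) is the two preceding terms concatenated in order: term 3 = 1·01 = 101.
Continuing: 0110110101101 · 101011010110110101101 gives term 8.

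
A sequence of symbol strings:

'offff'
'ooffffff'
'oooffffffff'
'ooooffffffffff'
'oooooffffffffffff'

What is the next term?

ooooooffffffffffffff

The n-th term is n-1 o's then 2n f's, where the shown terms are n = 2, 3, 4, 5, 6.
Setting n = 7 gives 6, 14 characters in each block.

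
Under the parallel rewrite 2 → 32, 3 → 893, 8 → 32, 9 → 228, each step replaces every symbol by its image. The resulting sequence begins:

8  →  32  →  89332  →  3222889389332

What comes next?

89332323232322288933222889389332

Replace each of the 13 characters of 3222889389332 in place — 893 32 32 32 32 32 228 893 32 228 893 893 32 — and concatenate.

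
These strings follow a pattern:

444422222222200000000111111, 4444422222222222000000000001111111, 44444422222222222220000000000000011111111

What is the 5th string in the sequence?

4444444422222222222222222000000000000000000001111111111

Reading off run lengths: 4 runs 4, 5, 6; 2 runs 9, 11, 13; 0 runs 8, 11, 14; 1 runs 6, 7, 8 — each is linear in n, where the shown terms are n = 3, 4, 5.
Setting n = 7 gives 8, 17, 20, 10 characters in each block.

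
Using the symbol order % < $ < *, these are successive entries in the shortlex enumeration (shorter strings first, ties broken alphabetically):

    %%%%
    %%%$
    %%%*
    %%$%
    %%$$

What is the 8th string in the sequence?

Stepping forward 3 times from %%$$: %%$$ → %%$* → %%*%, then the target.

%%*$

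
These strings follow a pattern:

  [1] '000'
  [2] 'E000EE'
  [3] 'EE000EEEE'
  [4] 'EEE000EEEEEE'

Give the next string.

s(k+1) = E·s(k)·EE, so each term gains E as a prefix and EE as a suffix.
One more step from EEE000EEEEEE gives the answer.

EEEE000EEEEEEEE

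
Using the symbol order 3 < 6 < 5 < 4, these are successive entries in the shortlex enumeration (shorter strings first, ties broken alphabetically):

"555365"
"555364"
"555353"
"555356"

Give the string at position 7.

555343

Stepping forward 3 times from 555356: 555356 → 555355 → 555354, then the target.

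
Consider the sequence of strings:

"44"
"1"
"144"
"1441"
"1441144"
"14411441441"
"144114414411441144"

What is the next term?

14411441441144114414411441441

This is a Fibonacci-style word recurrence s(k) = s(k−1)·s(k−2): e.g. 1·44 = 144.
The next term joins 144114414411441144 and 14411441441.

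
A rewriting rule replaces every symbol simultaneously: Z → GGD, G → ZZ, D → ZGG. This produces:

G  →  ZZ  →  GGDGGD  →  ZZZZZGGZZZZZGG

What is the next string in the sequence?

GGDGGDGGDGGDGGDZZZZGGDGGDGGDGGDGGDZZZZ

Applying the rule to each of the 14 symbols of ZZZZZGGZZZZZGG gives the pieces GGD GGD GGD GGD GGD ZZ ZZ GGD GGD GGD GGD GGD ZZ ZZ, which concatenate to the answer.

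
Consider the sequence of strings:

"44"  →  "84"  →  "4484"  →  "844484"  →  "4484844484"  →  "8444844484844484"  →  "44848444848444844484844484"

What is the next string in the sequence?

844484448484448444848444848444844484844484

This is a Fibonacci-style word recurrence s(k) = s(k−2)·s(k−1): e.g. 44·84 = 4484.
The next term joins 8444844484844484 and 44848444848444844484844484.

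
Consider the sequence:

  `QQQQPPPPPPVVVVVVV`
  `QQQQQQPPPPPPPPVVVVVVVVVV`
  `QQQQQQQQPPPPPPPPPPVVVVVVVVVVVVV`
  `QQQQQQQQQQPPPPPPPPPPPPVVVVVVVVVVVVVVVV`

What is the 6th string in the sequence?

Term n consists of 2n Q's, followed by 2n+2 P's, followed by 3n+1 V's, where the shown terms are n = 2, 3, 4, 5.
Setting n = 7 gives 14, 16, 22 characters in each block.

QQQQQQQQQQQQQQPPPPPPPPPPPPPPPPVVVVVVVVVVVVVVVVVVVVVV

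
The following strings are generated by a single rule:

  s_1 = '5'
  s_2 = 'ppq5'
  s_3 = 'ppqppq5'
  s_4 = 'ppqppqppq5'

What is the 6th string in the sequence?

ppqppqppqppqppq5

The strings grow by a fixed prefix ppq each time.
From ppqppqppq5, 2 further steps: ppqppqppq5 → ppqppqppqppq5 → (answer).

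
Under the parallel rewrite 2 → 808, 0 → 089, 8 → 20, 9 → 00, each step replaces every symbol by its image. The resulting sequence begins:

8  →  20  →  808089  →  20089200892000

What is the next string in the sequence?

Applying the rule to each of the 14 symbols of 20089200892000 gives the pieces 808 089 089 20 00 808 089 089 20 00 808 089 089 089, which concatenate to the answer.

80808908920008080890892000808089089089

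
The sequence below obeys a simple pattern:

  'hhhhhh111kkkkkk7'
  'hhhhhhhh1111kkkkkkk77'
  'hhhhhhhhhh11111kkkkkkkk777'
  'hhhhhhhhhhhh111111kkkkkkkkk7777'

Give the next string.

hhhhhhhhhhhhhh1111111kkkkkkkkkk77777

Each string has the form h^{2n} 1^{n} k^{n+3} 7^{n-2}, where the shown terms are n = 3, 4, 5, 6.
At n = 7 the blocks have lengths 14, 7, 10, 5.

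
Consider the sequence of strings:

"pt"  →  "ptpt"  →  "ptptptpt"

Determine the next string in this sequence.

s(k+1) = s(k)·s(k) — each term doubles the last.
Doubling ptptptpt:

ptptptptptptptpt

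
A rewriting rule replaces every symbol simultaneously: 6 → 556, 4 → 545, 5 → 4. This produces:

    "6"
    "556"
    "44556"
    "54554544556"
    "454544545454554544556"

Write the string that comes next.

Rewriting the 21 symbols of 454544545454554544556 one by one yields 545 4 545 4 545 545 4 545 4 545 4 545 4 4 545 4 545 545 4 4 556; concatenated:

5454545454554545454545454544545454554544556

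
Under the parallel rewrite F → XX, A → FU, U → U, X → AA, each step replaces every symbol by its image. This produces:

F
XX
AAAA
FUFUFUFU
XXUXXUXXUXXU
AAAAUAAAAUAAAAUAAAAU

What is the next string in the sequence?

Applying the rule to each of the 20 symbols of AAAAUAAAAUAAAAUAAAAU gives the pieces FU FU FU FU U FU FU FU FU U FU FU FU FU U FU FU FU FU U, which concatenate to the answer.

FUFUFUFUUFUFUFUFUUFUFUFUFUUFUFUFUFUU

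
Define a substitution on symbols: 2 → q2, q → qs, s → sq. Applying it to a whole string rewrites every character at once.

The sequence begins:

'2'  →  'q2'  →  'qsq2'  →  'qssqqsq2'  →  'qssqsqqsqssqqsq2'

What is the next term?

Applying the rule to each of the 16 symbols of qssqsqqsqssqqsq2 gives the pieces qs sq sq qs sq qs qs sq qs sq sq qs qs sq qs q2, which concatenate to the answer.

qssqsqqssqqsqssqqssqsqqsqssqqsq2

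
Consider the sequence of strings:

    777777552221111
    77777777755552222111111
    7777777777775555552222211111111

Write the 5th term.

77777777777777777755555555552222222111111111111

Term n consists of 3n+3 7's, followed by 2n 5's, followed by n+2 2's, followed by 2n+2 1's (n = 1, 2, …).
Setting n = 5 gives 18, 10, 7, 12 characters in each block.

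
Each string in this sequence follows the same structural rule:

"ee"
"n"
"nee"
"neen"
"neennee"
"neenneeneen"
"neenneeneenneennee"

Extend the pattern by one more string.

neenneeneenneenneeneenneeneen

From term 3 onward, concatenate the last term with the second-to-last: n·ee = nee, nee·n = neen, …
The next term joins neenneeneenneennee and neenneeneen.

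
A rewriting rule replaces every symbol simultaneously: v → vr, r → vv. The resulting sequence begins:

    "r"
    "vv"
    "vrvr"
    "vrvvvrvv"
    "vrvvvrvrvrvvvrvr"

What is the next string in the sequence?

Applying the rule to each of the 16 symbols of vrvvvrvrvrvvvrvr gives the pieces vr vv vr vr vr vv vr vv vr vv vr vr vr vv vr vv, which concatenate to the answer.

vrvvvrvrvrvvvrvvvrvvvrvrvrvvvrvv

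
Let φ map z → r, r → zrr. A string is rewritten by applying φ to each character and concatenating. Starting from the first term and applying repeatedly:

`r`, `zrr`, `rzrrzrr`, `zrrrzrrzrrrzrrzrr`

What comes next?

Replace each of the 17 characters of zrrrzrrzrrrzrrzrr in place — r zrr zrr zrr r zrr zrr r zrr zrr zrr r zrr zrr r zrr zrr — and concatenate.

rzrrzrrzrrrzrrzrrrzrrzrrzrrrzrrzrrrzrrzrr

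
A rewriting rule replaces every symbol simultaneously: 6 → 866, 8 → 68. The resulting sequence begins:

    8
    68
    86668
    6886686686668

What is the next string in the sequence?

8666868866866688668666886686686668

Replace each of the 13 characters of 6886686686668 in place — 866 68 68 866 866 68 866 866 68 866 866 866 68 — and concatenate.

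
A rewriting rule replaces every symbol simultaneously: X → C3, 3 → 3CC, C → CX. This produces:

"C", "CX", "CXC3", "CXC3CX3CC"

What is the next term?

CXC3CX3CCCXC33CCCXCX

Expanding CXC3CX3CC: C→CX, X→C3, C→CX, 3→3CC, C→CX, X→C3, 3→3CC, C→CX, C→CX. Concatenated: CX C3 CX 3CC CX C3 3CC CX CX.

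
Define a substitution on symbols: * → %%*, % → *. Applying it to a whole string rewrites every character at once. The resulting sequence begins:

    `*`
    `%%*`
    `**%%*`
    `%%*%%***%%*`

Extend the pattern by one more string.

Rewriting each symbol of %%*%%***%%*: %→*, %→*, *→%%*, %→*, %→*, *→%%*, *→%%*, *→%%*, %→*, %→*, *→%%*, which concatenates to * * %%* * * %%* %%* %%* * * %%*.

**%%***%%*%%*%%***%%*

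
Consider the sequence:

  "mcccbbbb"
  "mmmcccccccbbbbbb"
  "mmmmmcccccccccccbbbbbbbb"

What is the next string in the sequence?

mmmmmmmcccccccccccccccbbbbbbbbbb

Reading off run lengths: m runs 1, 3, 5; c runs 3, 7, 11; b runs 4, 6, 8 — each is linear in n (n = 1, 2, …).
At n = 4 the blocks have lengths 7, 15, 10.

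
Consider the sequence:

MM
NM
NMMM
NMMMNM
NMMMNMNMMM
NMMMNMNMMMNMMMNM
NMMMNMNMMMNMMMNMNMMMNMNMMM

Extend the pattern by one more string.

Each term (from the third on) is the previous term followed by the one before it: term 3 = NM·MM = NMMM.
The next term joins NMMMNMNMMMNMMMNMNMMMNMNMMM and NMMMNMNMMMNMMMNM.

NMMMNMNMMMNMMMNMNMMMNMNMMMNMMMNMNMMMNMMMNM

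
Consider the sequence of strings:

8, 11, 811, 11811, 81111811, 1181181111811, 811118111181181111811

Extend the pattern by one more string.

1181181111811811118111181181111811

This is a Fibonacci-style word recurrence s(k) = s(k−2)·s(k−1): e.g. 8·11 = 811.
So term 8 is 1181181111811·811118111181181111811.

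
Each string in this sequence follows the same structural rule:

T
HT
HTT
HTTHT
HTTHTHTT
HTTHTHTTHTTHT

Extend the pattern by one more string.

Each term (from the third on) is the previous term followed by the one before it: term 3 = HT·T = HTT.
So term 7 is HTTHTHTTHTTHT·HTTHTHTT.

HTTHTHTTHTTHTHTTHTHTT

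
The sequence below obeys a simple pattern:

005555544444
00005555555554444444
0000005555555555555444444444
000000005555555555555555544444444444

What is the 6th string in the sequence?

Reading off run lengths: 0 runs 2, 4, 6, 8; 5 runs 5, 9, 13, 17; 4 runs 5, 7, 9, 11 — each is linear in n (n = 1, 2, …).
Setting n = 6 gives 12, 25, 15 characters in each block.

0000000000005555555555555555555555555444444444444444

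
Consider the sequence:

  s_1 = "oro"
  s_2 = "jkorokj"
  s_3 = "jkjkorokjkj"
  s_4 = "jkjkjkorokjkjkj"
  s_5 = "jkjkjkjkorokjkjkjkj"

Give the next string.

s(k+1) = jk·s(k)·kj, so each term gains jk as a prefix and kj as a suffix.
Applying this once more to jkjkjkjkorokjkjkjkj:

jkjkjkjkjkorokjkjkjkjkj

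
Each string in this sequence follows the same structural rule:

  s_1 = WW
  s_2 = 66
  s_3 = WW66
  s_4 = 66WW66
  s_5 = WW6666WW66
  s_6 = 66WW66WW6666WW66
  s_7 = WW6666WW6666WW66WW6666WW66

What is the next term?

Each term (from the third on) is the two preceding terms concatenated in order: term 3 = WW·66 = WW66.
The next term joins 66WW66WW6666WW66 and WW6666WW6666WW66WW6666WW66.

66WW66WW6666WW66WW6666WW6666WW66WW6666WW66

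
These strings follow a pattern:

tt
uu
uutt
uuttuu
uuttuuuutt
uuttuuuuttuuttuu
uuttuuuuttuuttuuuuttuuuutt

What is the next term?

uuttuuuuttuuttuuuuttuuuuttuuttuuuuttuuttuu

From term 3 onward, concatenate the last term with the second-to-last: uu·tt = uutt, uutt·uu = uuttuu, …
Continuing: uuttuuuuttuuttuuuuttuuuutt · uuttuuuuttuuttuu gives term 8.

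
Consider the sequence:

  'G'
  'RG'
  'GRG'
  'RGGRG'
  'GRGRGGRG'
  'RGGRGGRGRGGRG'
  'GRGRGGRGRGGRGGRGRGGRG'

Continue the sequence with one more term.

Each term (from the third on) is the two preceding terms concatenated in order: term 3 = G·RG = GRG.
The next term joins RGGRGGRGRGGRG and GRGRGGRGRGGRGGRGRGGRG.

RGGRGGRGRGGRGGRGRGGRGRGGRGGRGRGGRG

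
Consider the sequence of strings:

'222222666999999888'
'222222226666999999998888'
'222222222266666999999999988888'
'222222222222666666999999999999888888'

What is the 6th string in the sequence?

The n-th term is 2n+2 2's then n+1 6's then 2n+2 9's then n+1 8's, where the shown terms are n = 2, 3, 4, 5.
Setting n = 7 gives 16, 8, 16, 8 characters in each block.

222222222222222266666666999999999999999988888888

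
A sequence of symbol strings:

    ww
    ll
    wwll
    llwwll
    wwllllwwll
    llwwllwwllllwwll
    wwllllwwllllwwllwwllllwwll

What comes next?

llwwllwwllllwwllwwllllwwllllwwllwwllllwwll

Each term (from the third on) is the two preceding terms concatenated in order: term 3 = ww·ll = wwll.
Continuing: llwwllwwllllwwll · wwllllwwllllwwllwwllllwwll gives term 8.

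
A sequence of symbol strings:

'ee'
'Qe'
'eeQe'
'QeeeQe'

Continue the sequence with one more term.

This is a Fibonacci-style word recurrence s(k) = s(k−2)·s(k−1): e.g. ee·Qe = eeQe.
Continuing: eeQe · QeeeQe gives term 5.

eeQeQeeeQe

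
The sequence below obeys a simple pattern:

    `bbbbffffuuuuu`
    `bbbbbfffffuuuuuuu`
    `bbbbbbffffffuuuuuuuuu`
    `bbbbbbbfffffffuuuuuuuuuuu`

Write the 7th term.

Reading off run lengths: b runs 4, 5, 6, 7; f runs 4, 5, 6, 7; u runs 5, 7, 9, 11 — each is linear in n, where the shown terms are n = 2, 3, 4, 5.
At n = 8 the blocks have lengths 10, 10, 17.

bbbbbbbbbbffffffffffuuuuuuuuuuuuuuuuu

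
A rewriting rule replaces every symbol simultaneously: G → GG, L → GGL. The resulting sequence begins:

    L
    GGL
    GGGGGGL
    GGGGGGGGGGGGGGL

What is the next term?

GGGGGGGGGGGGGGGGGGGGGGGGGGGGGGL

φ(GGGGGGGGGGGGGGL) expands symbol-by-symbol to GG GG GG GG GG GG GG GG GG GG GG GG GG GG GGL; joining the 15 pieces gives the next term.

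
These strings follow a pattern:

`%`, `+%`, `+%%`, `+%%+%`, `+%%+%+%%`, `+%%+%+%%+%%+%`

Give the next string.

This is a Fibonacci-style word recurrence s(k) = s(k−1)·s(k−2): e.g. +%·% = +%%.
So term 7 is +%%+%+%%+%%+%·+%%+%+%%.

+%%+%+%%+%%+%+%%+%+%%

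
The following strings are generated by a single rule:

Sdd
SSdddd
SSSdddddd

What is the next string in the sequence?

Reading off run lengths: S runs 1, 2, 3; d runs 2, 4, 6 — each is linear in n (n = 1, 2, …).
At n = 4 the blocks have lengths 4, 8.

SSSSdddddddd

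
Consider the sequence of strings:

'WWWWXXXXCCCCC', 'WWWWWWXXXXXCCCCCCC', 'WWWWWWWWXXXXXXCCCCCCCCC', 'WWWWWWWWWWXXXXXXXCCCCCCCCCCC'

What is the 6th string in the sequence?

WWWWWWWWWWWWWWXXXXXXXXXCCCCCCCCCCCCCCC

Reading off run lengths: W runs 4, 6, 8, 10; X runs 4, 5, 6, 7; C runs 5, 7, 9, 11 — each is linear in n, where the shown terms are n = 2, 3, 4, 5.
At n = 7 the blocks have lengths 14, 9, 15.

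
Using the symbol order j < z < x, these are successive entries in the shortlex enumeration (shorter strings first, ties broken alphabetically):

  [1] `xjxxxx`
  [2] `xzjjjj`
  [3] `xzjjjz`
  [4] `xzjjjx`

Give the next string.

The successor of xzjjjx increments the rightmost position that isn't already x and resets every position after it to j.

xzjjzj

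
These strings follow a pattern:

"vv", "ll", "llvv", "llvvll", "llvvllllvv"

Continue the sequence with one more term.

Each term (from the third on) is the previous term followed by the one before it: term 3 = ll·vv = llvv.
So term 6 is llvvllllvv·llvvll.

llvvllllvvllvvll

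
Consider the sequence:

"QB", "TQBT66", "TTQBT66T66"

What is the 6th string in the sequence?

Every step adds T to the front and T66 to the end of the previous string.
From TTQBT66T66, 3 further steps: TTQBT66T66 → TTTQBT66T66T66 → TTTTQBT66T66T66T66 → (answer).

TTTTTQBT66T66T66T66T66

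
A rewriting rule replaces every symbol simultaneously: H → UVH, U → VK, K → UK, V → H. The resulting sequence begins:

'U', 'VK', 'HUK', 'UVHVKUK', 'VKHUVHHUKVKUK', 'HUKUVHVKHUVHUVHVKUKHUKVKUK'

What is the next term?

UVHVKUKVKHUVHHUKUVHVKHUVHVKHUVHHUKVKUKUVHVKUKHUKVKUK

Applying the rule to each of the 26 symbols of HUKUVHVKHUVHUVHVKUKHUKVKUK gives the pieces UVH VK UK VK H UVH H UK UVH VK H UVH VK H UVH H UK VK UK UVH VK UK H UK VK UK, which concatenate to the answer.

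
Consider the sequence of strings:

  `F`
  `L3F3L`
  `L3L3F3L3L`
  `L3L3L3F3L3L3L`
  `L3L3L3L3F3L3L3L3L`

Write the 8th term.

L3L3L3L3L3L3L3F3L3L3L3L3L3L3L

Every step adds L3 to the front and 3L to the end of the previous string.
From L3L3L3L3F3L3L3L3L, 3 further steps: L3L3L3L3F3L3L3L3L → L3L3L3L3L3F3L3L3L3L3L → L3L3L3L3L3L3F3L3L3L3L3L3L → (answer).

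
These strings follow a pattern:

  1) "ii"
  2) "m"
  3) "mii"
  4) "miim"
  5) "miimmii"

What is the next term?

miimmiimiim

This is a Fibonacci-style word recurrence s(k) = s(k−1)·s(k−2): e.g. m·ii = mii.
The next term joins miimmii and miim.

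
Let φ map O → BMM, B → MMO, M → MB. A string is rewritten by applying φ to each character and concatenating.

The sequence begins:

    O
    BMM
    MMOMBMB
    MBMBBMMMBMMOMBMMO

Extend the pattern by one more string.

MBMMOMBMMOMMOMBMBMBMMOMBMBBMMMBMMOMBMBBMM

Replace each of the 17 characters of MBMBBMMMBMMOMBMMO in place — MB MMO MB MMO MMO MB MB MB MMO MB MB BMM MB MMO MB MB BMM — and concatenate.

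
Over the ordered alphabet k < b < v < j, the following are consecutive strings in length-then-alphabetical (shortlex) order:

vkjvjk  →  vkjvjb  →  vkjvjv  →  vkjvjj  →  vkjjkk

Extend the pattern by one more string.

vkjjkb

The successor of vkjjkk increments the rightmost position that isn't already j and resets every position after it to k.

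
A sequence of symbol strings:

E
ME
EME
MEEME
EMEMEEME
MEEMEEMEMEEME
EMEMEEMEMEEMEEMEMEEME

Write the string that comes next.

From term 3 onward, concatenate the second-to-last term with the last: E·ME = EME, ME·EME = MEEME, …
Continuing: MEEMEEMEMEEME · EMEMEEMEMEEMEEMEMEEME gives term 8.

MEEMEEMEMEEMEEMEMEEMEMEEMEEMEMEEME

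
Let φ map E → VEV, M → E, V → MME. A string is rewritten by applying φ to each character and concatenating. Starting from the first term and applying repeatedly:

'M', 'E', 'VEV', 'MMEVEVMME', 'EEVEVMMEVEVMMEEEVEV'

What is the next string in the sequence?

VEVVEVMMEVEVMMEEEVEVMMEVEVMMEEEVEVVEVVEVMMEVEVMME

Applying the rule to each of the 19 symbols of EEVEVMMEVEVMMEEEVEV gives the pieces VEV VEV MME VEV MME E E VEV MME VEV MME E E VEV VEV VEV MME VEV MME, which concatenate to the answer.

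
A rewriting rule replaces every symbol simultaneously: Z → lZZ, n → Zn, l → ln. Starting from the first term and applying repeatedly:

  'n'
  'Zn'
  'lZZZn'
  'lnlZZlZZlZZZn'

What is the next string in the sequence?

lnZnlnlZZlZZlnlZZlZZlnlZZlZZlZZZn

φ(lnlZZlZZlZZZn) expands symbol-by-symbol to ln Zn ln lZZ lZZ ln lZZ lZZ ln lZZ lZZ lZZ Zn; joining the 13 pieces gives the next term.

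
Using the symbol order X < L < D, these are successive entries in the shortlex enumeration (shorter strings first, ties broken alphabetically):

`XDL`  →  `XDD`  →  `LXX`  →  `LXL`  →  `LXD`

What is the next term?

The successor of LXD increments the rightmost position that isn't already D and resets every position after it to X.

LLX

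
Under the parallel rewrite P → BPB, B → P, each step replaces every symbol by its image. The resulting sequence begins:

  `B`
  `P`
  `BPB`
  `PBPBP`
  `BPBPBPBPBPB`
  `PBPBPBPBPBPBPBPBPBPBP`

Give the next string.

Applying the rule to each of the 21 symbols of PBPBPBPBPBPBPBPBPBPBP gives the pieces BPB P BPB P BPB P BPB P BPB P BPB P BPB P BPB P BPB P BPB P BPB, which concatenate to the answer.

BPBPBPBPBPBPBPBPBPBPBPBPBPBPBPBPBPBPBPBPBPB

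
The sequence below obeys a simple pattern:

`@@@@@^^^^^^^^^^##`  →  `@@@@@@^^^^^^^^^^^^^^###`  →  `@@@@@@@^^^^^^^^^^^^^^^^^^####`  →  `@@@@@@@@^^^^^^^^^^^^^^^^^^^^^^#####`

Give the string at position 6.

@@@@@@@@@@^^^^^^^^^^^^^^^^^^^^^^^^^^^^^^#######

Term n consists of n+3 @'s, followed by 4n+2 ^'s, followed by n #'s, where the shown terms are n = 2, 3, 4, 5.
At n = 7 the blocks have lengths 10, 30, 7.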